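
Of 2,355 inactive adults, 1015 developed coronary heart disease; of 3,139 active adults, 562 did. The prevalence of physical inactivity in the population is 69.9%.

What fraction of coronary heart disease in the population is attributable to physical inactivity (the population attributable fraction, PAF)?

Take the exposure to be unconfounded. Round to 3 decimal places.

p₁ = P(outcome | exposed) = 1015/2355 = 0.431
p₀ = P(outcome | unexposed) = 562/3139 = 0.17904
Overall risk P(Y=1) = π·p₁ + (1−π)·p₀ = 0.699×0.431 + 0.301×0.17904 = 0.35516.
Under exogeneity, PAF = [P(Y=1) − p₀] / P(Y=1).
PAF = (0.35516 − 0.17904) / 0.35516 ≈ 0.4959

PAF ≈ 0.496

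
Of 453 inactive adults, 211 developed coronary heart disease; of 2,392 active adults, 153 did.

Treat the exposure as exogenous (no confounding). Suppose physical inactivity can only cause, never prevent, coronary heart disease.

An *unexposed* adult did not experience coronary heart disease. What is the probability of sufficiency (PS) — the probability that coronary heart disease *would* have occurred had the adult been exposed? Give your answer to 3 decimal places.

PS ≈ 0.429

p₁ = P(outcome | exposed) = 211/453 = 0.46578
p₀ = P(outcome | unexposed) = 153/2392 = 0.063963
Under exogeneity and monotonicity, PS = (p₁ − p₀) / (1 − p₀).
PS = (0.46578 − 0.063963) / (1 − 0.063963) = 0.40182 / 0.93604 ≈ 0.4293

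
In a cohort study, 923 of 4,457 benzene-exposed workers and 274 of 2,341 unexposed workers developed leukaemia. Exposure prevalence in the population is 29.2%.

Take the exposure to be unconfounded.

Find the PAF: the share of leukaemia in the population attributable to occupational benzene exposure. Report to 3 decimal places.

p₁ = P(outcome | exposed) = 923/4457 = 0.20709
p₀ = P(outcome | unexposed) = 274/2341 = 0.11704
Overall risk P(Y=1) = π·p₁ + (1−π)·p₀ = 0.292×0.20709 + 0.708×0.11704 = 0.14334.
Under exogeneity, PAF = [P(Y=1) − p₀] / P(Y=1).
PAF = (0.14334 − 0.11704) / 0.14334 ≈ 0.1834

PAF ≈ 0.183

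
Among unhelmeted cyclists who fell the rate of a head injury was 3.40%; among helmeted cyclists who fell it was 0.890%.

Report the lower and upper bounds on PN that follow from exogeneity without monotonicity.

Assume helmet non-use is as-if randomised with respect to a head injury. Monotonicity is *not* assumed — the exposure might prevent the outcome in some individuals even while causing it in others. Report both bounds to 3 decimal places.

0.738 ≤ PN ≤ 1.000

p₁ = 0.034, p₀ = 0.0089.
Under exogeneity alone the bounds on PN are max{0,(p₁−p₀)/p₁} ≤ PN ≤ min{1,(1−p₀)/p₁}.
  lower = (p₁ − p₀)/p₁ = 0.0251 / 0.034 ≈ 0.7382
  upper = min{1, (1 − p₀)/p₁} = 0.9911 / 0.034 ≈ 29.1500 → capped at 1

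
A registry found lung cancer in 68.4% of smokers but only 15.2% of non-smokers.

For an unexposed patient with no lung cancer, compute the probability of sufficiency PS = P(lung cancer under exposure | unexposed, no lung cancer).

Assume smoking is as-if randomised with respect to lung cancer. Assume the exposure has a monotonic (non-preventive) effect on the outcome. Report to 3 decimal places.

PS ≈ 0.627

p₁ = 0.684, p₀ = 0.152.
Under exogeneity and monotonicity, PS = (p₁ − p₀) / (1 − p₀).
PS = (0.684 − 0.152) / (1 − 0.152) = 0.532 / 0.848 ≈ 0.6274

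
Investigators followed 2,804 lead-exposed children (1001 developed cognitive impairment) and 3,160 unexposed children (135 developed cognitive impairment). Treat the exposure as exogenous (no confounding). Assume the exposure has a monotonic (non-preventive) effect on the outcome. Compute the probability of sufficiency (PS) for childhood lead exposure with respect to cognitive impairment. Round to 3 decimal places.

PS ≈ 0.328

p₁ = P(outcome | exposed) = 1001/2804 = 0.35699
p₀ = P(outcome | unexposed) = 135/3160 = 0.042722
Under exogeneity and monotonicity, PS = (p₁ − p₀) / (1 − p₀).
PS = (0.35699 − 0.042722) / (1 − 0.042722) = 0.31427 / 0.95728 ≈ 0.3283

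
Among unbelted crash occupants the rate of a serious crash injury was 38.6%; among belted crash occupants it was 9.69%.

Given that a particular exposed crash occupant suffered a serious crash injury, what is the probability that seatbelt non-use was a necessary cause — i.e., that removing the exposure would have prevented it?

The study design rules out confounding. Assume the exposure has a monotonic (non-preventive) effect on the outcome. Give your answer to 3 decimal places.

PN ≈ 0.749

p₁ = 0.386, p₀ = 0.0969.
Under exogeneity and monotonicity, PN = (p₁ − p₀) / p₁.
PN = (0.386 − 0.0969) / 0.386 = 0.2891 / 0.386 ≈ 0.7490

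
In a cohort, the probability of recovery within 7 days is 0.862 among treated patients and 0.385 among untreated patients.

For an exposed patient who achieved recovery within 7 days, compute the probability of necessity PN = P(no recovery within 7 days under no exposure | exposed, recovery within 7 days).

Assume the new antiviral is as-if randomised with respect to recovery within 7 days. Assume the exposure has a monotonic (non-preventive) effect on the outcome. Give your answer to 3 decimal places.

PN ≈ 0.553

Let p₁ = 0.862, p₀ = 0.385.
Under exogeneity and monotonicity, PN = (p₁ − p₀) / p₁.
PN = (0.862 − 0.385) / 0.862 = 0.477 / 0.862 ≈ 0.5534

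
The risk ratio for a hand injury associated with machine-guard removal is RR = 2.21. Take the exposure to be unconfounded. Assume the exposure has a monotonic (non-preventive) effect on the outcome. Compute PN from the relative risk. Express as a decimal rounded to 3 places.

PN ≈ 0.548

Under exogeneity and monotonicity, PN = (RR − 1) / RR = 1 − 1/RR.
PN = (2.21 − 1) / 2.21 = 1.21 / 2.21 ≈ 0.5475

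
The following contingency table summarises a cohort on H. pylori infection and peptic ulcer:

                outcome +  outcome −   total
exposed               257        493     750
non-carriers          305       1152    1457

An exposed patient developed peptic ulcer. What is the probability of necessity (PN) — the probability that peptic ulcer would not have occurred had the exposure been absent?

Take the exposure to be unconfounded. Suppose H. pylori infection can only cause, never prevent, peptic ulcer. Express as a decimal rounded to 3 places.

PN ≈ 0.389

p₁ = P(outcome | exposed) = 257/750 = 0.34267
p₀ = P(outcome | unexposed) = 305/1457 = 0.20933
Under exogeneity and monotonicity, PN = (p₁ − p₀) / p₁.
PN = (0.34267 − 0.20933) / 0.34267 = 0.13333 / 0.34267 ≈ 0.3891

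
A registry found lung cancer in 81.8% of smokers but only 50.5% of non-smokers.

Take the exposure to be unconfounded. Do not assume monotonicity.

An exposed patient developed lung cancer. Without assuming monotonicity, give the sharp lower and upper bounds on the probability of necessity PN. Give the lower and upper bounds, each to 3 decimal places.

p₁ = 0.818, p₀ = 0.505.
Under exogeneity alone the bounds on PN are max{0,(p₁−p₀)/p₁} ≤ PN ≤ min{1,(1−p₀)/p₁}.
  lower = (p₁ − p₀)/p₁ = 0.313 / 0.818 ≈ 0.3826
  upper = min{1, (1 − p₀)/p₁} = 0.495 / 0.818 ≈ 0.6051

0.383 ≤ PN ≤ 0.605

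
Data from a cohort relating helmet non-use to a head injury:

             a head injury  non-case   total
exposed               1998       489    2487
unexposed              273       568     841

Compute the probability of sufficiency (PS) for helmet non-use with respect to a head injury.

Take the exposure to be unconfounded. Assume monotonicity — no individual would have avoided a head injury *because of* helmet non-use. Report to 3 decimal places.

PS ≈ 0.709

p₁ = P(outcome | exposed) = 1998/2487 = 0.80338
p₀ = P(outcome | unexposed) = 273/841 = 0.32461
Under exogeneity and monotonicity, PS = (p₁ − p₀)/(1 − p₀).
PS = (0.80338 − 0.32461) / 0.67539 ≈ 0.7089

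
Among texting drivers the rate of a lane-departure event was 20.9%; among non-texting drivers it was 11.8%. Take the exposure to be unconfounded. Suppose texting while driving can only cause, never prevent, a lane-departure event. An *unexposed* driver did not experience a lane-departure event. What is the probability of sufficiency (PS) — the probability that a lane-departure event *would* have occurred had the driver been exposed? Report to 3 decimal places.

PS ≈ 0.103

p₁ = 0.209, p₀ = 0.118.
Under exogeneity and monotonicity, PS = (p₁ − p₀) / (1 − p₀).
PS = (0.209 − 0.118) / (1 − 0.118) = 0.091 / 0.882 ≈ 0.1032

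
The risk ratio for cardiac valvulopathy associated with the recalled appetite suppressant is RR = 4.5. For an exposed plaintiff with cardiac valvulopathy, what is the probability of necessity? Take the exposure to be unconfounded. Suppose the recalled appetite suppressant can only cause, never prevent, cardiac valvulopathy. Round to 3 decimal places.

PN ≈ 0.778

Under exogeneity and monotonicity, PN = (RR − 1) / RR = 1 − 1/RR.
PN = (4.5 − 1) / 4.5 = 3.5 / 4.5 ≈ 0.7778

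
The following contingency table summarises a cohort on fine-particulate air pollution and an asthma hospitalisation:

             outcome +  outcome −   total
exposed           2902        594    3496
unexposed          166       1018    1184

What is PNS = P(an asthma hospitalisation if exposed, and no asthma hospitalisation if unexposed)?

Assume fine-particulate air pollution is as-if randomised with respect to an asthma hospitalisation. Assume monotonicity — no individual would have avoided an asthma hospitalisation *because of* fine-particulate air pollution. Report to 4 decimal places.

PNS ≈ 0.6899

p₁ = P(outcome | exposed) = 2902/3496 = 0.83009
p₀ = P(outcome | unexposed) = 166/1184 = 0.1402
Under exogeneity and monotonicity, PNS = p₁ − p₀.
PNS = 0.83009 − 0.1402 = 0.68989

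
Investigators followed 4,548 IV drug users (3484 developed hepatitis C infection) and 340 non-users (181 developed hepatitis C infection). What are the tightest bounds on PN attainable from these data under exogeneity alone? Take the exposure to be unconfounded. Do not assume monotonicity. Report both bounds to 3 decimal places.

p₁ = P(outcome | exposed) = 3484/4548 = 0.76605
p₀ = P(outcome | unexposed) = 181/340 = 0.53235
Under exogeneity alone the bounds on PN are max{0,(p₁−p₀)/p₁} ≤ PN ≤ min{1,(1−p₀)/p₁}.
  lower = (p₁ − p₀)/p₁ = 0.2337 / 0.76605 ≈ 0.3051
  upper = min{1, (1 − p₀)/p₁} = 0.46765 / 0.76605 ≈ 0.6105

0.305 ≤ PN ≤ 0.610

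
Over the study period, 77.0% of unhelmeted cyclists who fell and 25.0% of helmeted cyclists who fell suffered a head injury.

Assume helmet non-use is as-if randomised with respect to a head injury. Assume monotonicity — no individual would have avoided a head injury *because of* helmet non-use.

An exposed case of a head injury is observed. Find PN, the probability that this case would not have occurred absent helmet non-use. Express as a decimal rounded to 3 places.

p₁ = 0.77, p₀ = 0.25.
Under exogeneity and monotonicity, PN = (p₁ − p₀) / p₁.
PN = (0.77 − 0.25) / 0.77 = 0.52 / 0.77 ≈ 0.6753

PN ≈ 0.675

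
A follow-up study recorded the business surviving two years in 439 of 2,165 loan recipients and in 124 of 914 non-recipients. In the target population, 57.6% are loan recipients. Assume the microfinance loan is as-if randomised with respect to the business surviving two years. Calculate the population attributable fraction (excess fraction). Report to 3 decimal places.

p₁ = P(outcome | exposed) = 439/2165 = 0.20277
p₀ = P(outcome | unexposed) = 124/914 = 0.13567
Overall risk P(Y=1) = π·p₁ + (1−π)·p₀ = 0.576×0.20277 + 0.424×0.13567 = 0.17432.
Under exogeneity, PAF = [P(Y=1) − p₀] / P(Y=1).
PAF = (0.17432 − 0.13567) / 0.17432 ≈ 0.2217

PAF ≈ 0.222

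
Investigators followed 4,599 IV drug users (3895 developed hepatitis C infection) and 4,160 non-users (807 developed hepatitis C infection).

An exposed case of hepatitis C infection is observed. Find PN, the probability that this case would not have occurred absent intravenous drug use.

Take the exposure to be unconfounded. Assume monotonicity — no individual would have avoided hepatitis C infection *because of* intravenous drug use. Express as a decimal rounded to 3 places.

p₁ = P(outcome | exposed) = 3895/4599 = 0.84692
p₀ = P(outcome | unexposed) = 807/4160 = 0.19399
Under exogeneity and monotonicity, PN = (p₁ − p₀) / p₁.
PN = (0.84692 − 0.19399) / 0.84692 = 0.65293 / 0.84692 ≈ 0.7709

PN ≈ 0.771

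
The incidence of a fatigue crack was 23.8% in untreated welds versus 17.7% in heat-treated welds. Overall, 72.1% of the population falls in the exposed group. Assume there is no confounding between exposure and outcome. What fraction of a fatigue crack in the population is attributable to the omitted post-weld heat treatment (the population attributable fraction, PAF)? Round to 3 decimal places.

p₁ = 0.238, p₀ = 0.177.
Overall risk P(Y=1) = π·p₁ + (1−π)·p₀ = 0.721×0.238 + 0.279×0.177 = 0.22098.
Under exogeneity, PAF = [P(Y=1) − p₀] / P(Y=1).
PAF = (0.22098 − 0.177) / 0.22098 ≈ 0.1990

PAF ≈ 0.199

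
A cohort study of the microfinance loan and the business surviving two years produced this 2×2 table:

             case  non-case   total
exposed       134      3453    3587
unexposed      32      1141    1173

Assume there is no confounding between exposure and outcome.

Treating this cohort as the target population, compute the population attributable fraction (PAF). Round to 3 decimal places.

p₁ = P(outcome | exposed) = 134/3587 = 0.037357
p₀ = P(outcome | unexposed) = 32/1173 = 0.02728
Exposure prevalence π = 3587/4760 = 0.75357; overall risk P(Y=1) = 0.034874.
Under exogeneity, PAF = [P(Y=1) − p₀]/P(Y=1).
PAF = (0.034874 − 0.02728) / 0.034874 ≈ 0.2177

PAF ≈ 0.218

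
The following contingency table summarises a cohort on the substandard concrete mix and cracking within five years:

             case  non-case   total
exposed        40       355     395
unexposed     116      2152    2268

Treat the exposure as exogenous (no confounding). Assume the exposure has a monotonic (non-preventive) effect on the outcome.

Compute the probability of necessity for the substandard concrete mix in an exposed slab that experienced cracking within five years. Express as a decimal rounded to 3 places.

p₁ = P(outcome | exposed) = 40/395 = 0.10127
p₀ = P(outcome | unexposed) = 116/2268 = 0.051146
Under exogeneity and monotonicity, PN = (p₁ − p₀)/p₁.
PN = (0.10127 − 0.051146) / 0.10127 ≈ 0.4949

PN ≈ 0.495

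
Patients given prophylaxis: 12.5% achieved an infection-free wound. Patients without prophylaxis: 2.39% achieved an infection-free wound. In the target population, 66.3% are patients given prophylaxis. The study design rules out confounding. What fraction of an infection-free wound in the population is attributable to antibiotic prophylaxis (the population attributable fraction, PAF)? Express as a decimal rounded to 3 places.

PAF ≈ 0.737

p₁ = 0.125, p₀ = 0.0239.
Overall risk P(Y=1) = π·p₁ + (1−π)·p₀ = 0.663×0.125 + 0.337×0.0239 = 0.090929.
Under exogeneity, PAF = [P(Y=1) − p₀] / P(Y=1).
PAF = (0.090929 − 0.0239) / 0.090929 ≈ 0.7372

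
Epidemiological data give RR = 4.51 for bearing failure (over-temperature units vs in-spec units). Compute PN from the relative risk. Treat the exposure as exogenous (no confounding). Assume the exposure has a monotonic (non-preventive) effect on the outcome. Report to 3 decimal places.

PN ≈ 0.778

Under exogeneity and monotonicity, PN = (RR − 1) / RR = 1 − 1/RR.
PN = (4.51 − 1) / 4.51 = 3.51 / 4.51 ≈ 0.7783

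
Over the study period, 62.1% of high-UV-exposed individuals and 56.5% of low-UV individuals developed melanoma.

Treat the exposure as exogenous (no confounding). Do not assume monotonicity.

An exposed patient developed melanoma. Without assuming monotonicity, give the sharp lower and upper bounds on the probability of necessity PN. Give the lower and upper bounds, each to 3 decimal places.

p₁ = 0.621, p₀ = 0.565.
Under exogeneity alone the bounds on PN are max{0,(p₁−p₀)/p₁} ≤ PN ≤ min{1,(1−p₀)/p₁}.
  lower = (p₁ − p₀)/p₁ = 0.056 / 0.621 ≈ 0.0902
  upper = min{1, (1 − p₀)/p₁} = 0.435 / 0.621 ≈ 0.7005

0.090 ≤ PN ≤ 0.700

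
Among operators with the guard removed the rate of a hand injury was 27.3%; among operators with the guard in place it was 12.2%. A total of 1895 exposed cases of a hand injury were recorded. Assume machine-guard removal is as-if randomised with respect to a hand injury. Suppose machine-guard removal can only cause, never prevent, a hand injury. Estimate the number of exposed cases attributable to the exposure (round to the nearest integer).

p₁ = 0.273, p₀ = 0.122.
PN = (p₁ − p₀)/p₁ = (0.273 − 0.122) / 0.273 ≈ 0.55311.
Attributable cases ≈ PN × (exposed cases) = 0.55311 × 1895 ≈ 1048.15.

about 1048 cases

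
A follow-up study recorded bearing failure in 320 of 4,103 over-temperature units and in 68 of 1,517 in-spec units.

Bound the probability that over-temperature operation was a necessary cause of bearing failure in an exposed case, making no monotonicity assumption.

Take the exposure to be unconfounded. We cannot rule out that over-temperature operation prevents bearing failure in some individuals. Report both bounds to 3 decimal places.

p₁ = P(outcome | exposed) = 320/4103 = 0.077992
p₀ = P(outcome | unexposed) = 68/1517 = 0.044825
Under exogeneity alone the bounds on PN are max{0,(p₁−p₀)/p₁} ≤ PN ≤ min{1,(1−p₀)/p₁}.
  lower = (p₁ − p₀)/p₁ = 0.033166 / 0.077992 ≈ 0.4253
  upper = min{1, (1 − p₀)/p₁} = 0.95517 / 0.077992 ≈ 12.2471 → capped at 1

0.425 ≤ PN ≤ 1.000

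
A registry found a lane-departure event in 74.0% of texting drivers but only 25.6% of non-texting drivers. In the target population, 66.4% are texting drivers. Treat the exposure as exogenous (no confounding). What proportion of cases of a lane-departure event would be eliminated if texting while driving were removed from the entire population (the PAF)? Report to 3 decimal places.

PAF ≈ 0.557

p₁ = 0.74, p₀ = 0.256.
Overall risk P(Y=1) = π·p₁ + (1−π)·p₀ = 0.664×0.74 + 0.336×0.256 = 0.57738.
Under exogeneity, PAF = [P(Y=1) − p₀] / P(Y=1).
PAF = (0.57738 − 0.256) / 0.57738 ≈ 0.5566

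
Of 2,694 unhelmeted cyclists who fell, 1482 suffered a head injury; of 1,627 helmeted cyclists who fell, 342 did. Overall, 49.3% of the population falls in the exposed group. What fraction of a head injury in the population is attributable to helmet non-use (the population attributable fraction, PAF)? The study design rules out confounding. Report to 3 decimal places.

PAF ≈ 0.444

p₁ = P(outcome | exposed) = 1482/2694 = 0.55011
p₀ = P(outcome | unexposed) = 342/1627 = 0.2102
Overall risk P(Y=1) = π·p₁ + (1−π)·p₀ = 0.493×0.55011 + 0.507×0.2102 = 0.37778.
Under exogeneity, PAF = [P(Y=1) − p₀] / P(Y=1).
PAF = (0.37778 − 0.2102) / 0.37778 ≈ 0.4436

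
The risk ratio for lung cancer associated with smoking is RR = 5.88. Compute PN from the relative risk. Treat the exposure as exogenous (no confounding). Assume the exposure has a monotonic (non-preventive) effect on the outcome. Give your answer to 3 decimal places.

Under exogeneity and monotonicity, PN = (RR − 1) / RR = 1 − 1/RR.
PN = (5.88 − 1) / 5.88 = 4.88 / 5.88 ≈ 0.8299

PN ≈ 0.830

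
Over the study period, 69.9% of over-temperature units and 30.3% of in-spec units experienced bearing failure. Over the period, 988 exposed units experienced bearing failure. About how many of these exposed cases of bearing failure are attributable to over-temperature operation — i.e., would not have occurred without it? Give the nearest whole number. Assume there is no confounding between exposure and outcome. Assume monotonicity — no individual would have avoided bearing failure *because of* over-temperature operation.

about 560 cases

p₁ = 0.699, p₀ = 0.303.
PN = (p₁ − p₀)/p₁ = (0.699 − 0.303) / 0.699 ≈ 0.56652.
Attributable cases ≈ PN × (exposed cases) = 0.56652 × 988 ≈ 559.73.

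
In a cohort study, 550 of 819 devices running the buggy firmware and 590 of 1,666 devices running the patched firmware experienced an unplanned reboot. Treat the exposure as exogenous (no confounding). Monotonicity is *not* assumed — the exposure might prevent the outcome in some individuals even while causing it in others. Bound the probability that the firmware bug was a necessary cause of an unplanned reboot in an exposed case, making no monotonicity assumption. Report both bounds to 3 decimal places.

0.473 ≤ PN ≤ 0.962

p₁ = P(outcome | exposed) = 550/819 = 0.67155
p₀ = P(outcome | unexposed) = 590/1666 = 0.35414
Under exogeneity alone the bounds on PN are max{0,(p₁−p₀)/p₁} ≤ PN ≤ min{1,(1−p₀)/p₁}.
  lower = (p₁ − p₀)/p₁ = 0.31741 / 0.67155 ≈ 0.4727
  upper = min{1, (1 − p₀)/p₁} = 0.64586 / 0.67155 ≈ 0.9617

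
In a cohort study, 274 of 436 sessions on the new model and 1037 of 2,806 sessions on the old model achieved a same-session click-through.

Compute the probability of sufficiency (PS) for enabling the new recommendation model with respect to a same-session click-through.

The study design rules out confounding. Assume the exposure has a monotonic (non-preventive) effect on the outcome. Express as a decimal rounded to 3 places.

p₁ = P(outcome | exposed) = 274/436 = 0.62844
p₀ = P(outcome | unexposed) = 1037/2806 = 0.36957
Under exogeneity and monotonicity, PS = (p₁ − p₀) / (1 − p₀).
PS = (0.62844 − 0.36957) / (1 − 0.36957) = 0.25888 / 0.63043 ≈ 0.4106

PS ≈ 0.411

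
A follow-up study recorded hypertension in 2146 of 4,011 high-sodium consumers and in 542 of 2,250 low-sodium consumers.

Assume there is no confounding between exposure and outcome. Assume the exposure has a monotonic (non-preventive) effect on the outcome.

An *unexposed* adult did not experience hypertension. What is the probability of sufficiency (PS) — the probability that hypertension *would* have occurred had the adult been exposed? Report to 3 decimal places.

PS ≈ 0.387

p₁ = P(outcome | exposed) = 2146/4011 = 0.53503
p₀ = P(outcome | unexposed) = 542/2250 = 0.24089
Under exogeneity and monotonicity, PS = (p₁ − p₀) / (1 − p₀).
PS = (0.53503 − 0.24089) / (1 − 0.24089) = 0.29414 / 0.75911 ≈ 0.3875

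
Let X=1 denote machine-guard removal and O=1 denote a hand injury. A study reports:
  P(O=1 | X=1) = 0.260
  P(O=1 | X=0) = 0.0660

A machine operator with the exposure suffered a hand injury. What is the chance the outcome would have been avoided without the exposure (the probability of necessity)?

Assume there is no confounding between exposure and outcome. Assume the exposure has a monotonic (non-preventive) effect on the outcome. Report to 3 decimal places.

Let p₁ = 0.26, p₀ = 0.066.
Under exogeneity and monotonicity, PN = (p₁ − p₀) / p₁.
PN = (0.26 − 0.066) / 0.26 = 0.194 / 0.26 ≈ 0.7462

PN ≈ 0.746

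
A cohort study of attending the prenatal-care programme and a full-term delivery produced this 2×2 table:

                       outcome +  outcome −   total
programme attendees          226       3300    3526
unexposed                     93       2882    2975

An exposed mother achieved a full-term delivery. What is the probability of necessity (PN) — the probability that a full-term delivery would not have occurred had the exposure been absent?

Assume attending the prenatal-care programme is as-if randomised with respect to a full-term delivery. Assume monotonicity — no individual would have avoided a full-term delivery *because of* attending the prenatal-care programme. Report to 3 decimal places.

p₁ = P(outcome | exposed) = 226/3526 = 0.064095
p₀ = P(outcome | unexposed) = 93/2975 = 0.031261
Under exogeneity and monotonicity, PN = (p₁ − p₀) / p₁.
PN = (0.064095 − 0.031261) / 0.064095 = 0.032835 / 0.064095 ≈ 0.5123

PN ≈ 0.512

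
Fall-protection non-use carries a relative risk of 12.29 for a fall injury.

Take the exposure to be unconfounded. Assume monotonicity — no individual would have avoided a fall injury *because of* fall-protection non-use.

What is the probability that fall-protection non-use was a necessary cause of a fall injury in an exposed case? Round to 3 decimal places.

Under exogeneity and monotonicity, PN = (RR − 1) / RR = 1 − 1/RR.
PN = (12.29 − 1) / 12.29 = 11.29 / 12.29 ≈ 0.9186

PN ≈ 0.919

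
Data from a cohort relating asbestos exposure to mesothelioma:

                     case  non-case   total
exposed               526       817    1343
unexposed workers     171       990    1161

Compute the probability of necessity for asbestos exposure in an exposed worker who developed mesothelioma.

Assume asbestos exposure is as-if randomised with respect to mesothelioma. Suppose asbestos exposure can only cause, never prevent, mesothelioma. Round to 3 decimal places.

p₁ = P(outcome | exposed) = 526/1343 = 0.39166
p₀ = P(outcome | unexposed) = 171/1161 = 0.14729
Under exogeneity and monotonicity, PN = (p₁ − p₀)/p₁.
PN = (0.39166 − 0.14729) / 0.39166 ≈ 0.6239

PN ≈ 0.624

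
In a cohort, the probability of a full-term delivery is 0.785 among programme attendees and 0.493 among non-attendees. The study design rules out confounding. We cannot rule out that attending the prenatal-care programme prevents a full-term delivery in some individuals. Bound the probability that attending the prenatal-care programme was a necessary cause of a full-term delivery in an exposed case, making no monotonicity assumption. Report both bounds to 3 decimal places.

Let p₁ = 0.785, p₀ = 0.493.
Under exogeneity alone the bounds on PN are max{0,(p₁−p₀)/p₁} ≤ PN ≤ min{1,(1−p₀)/p₁}.
  lower = (p₁ − p₀)/p₁ = 0.292 / 0.785 ≈ 0.3720
  upper = min{1, (1 − p₀)/p₁} = 0.507 / 0.785 ≈ 0.6459

0.372 ≤ PN ≤ 0.646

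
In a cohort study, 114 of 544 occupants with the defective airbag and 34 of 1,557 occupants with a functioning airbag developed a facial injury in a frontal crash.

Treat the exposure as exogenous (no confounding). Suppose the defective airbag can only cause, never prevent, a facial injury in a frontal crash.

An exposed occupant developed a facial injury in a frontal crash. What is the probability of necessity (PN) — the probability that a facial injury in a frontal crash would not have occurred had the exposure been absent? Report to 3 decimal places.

PN ≈ 0.896

p₁ = P(outcome | exposed) = 114/544 = 0.20956
p₀ = P(outcome | unexposed) = 34/1557 = 0.021837
Under exogeneity and monotonicity, PN = (p₁ − p₀) / p₁.
PN = (0.20956 − 0.021837) / 0.20956 = 0.18772 / 0.20956 ≈ 0.8958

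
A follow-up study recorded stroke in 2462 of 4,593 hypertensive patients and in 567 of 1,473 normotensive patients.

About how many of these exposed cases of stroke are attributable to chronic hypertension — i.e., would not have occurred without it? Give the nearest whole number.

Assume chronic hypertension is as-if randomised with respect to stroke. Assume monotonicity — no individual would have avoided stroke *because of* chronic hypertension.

p₁ = P(outcome | exposed) = 2462/4593 = 0.53603
p₀ = P(outcome | unexposed) = 567/1473 = 0.38493
PN = (p₁ − p₀)/p₁ = (0.53603 − 0.38493) / 0.53603 ≈ 0.28189.
Attributable cases ≈ PN × (exposed cases) = 0.28189 × 2462 ≈ 694.02.

about 694 cases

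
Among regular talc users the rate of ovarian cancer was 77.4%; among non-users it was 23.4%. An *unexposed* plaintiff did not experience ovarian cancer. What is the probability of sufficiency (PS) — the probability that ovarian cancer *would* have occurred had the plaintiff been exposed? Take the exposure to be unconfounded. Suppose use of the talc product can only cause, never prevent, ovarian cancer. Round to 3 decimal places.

PS ≈ 0.705

p₁ = 0.774, p₀ = 0.234.
Under exogeneity and monotonicity, PS = (p₁ − p₀) / (1 − p₀).
PS = (0.774 − 0.234) / (1 − 0.234) = 0.54 / 0.766 ≈ 0.7050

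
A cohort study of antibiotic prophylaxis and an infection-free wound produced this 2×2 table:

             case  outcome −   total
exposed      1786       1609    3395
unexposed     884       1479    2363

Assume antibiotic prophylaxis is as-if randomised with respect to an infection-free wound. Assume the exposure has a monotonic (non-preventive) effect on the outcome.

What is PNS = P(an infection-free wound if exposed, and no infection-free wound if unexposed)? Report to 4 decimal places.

PNS ≈ 0.1520

p₁ = P(outcome | exposed) = 1786/3395 = 0.52607
p₀ = P(outcome | unexposed) = 884/2363 = 0.3741
Under exogeneity and monotonicity, PNS = p₁ − p₀.
PNS = 0.52607 − 0.3741 = 0.15197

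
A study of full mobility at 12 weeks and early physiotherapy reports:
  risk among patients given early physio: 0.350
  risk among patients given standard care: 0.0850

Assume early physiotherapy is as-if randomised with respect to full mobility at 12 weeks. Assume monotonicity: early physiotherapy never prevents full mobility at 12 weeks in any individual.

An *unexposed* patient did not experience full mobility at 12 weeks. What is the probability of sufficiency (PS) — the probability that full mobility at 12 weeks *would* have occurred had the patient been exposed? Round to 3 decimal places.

Let p₁ = 0.35, p₀ = 0.085.
Under exogeneity and monotonicity, PS = (p₁ − p₀) / (1 − p₀).
PS = (0.35 − 0.085) / (1 − 0.085) = 0.265 / 0.915 ≈ 0.2896

PS ≈ 0.290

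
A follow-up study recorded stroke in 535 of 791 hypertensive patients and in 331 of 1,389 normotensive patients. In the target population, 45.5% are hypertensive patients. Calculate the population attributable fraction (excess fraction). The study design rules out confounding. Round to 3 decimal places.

p₁ = P(outcome | exposed) = 535/791 = 0.67636
p₀ = P(outcome | unexposed) = 331/1389 = 0.2383
Overall risk P(Y=1) = π·p₁ + (1−π)·p₀ = 0.455×0.67636 + 0.545×0.2383 = 0.43762.
Under exogeneity, PAF = [P(Y=1) − p₀] / P(Y=1).
PAF = (0.43762 − 0.2383) / 0.43762 ≈ 0.4555

PAF ≈ 0.455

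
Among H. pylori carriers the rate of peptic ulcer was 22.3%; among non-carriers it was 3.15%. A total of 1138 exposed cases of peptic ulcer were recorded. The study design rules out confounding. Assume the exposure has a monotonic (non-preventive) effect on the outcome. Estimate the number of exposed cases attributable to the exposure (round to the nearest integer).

p₁ = 0.223, p₀ = 0.0315.
PN = (p₁ − p₀)/p₁ = (0.223 − 0.0315) / 0.223 ≈ 0.85874.
Attributable cases ≈ PN × (exposed cases) = 0.85874 × 1138 ≈ 977.25.

about 977 cases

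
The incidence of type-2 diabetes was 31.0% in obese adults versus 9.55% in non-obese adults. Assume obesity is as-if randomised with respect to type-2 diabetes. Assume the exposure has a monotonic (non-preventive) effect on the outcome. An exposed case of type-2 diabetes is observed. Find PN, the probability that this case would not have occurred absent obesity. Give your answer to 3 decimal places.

PN ≈ 0.692

p₁ = 0.31, p₀ = 0.0955.
Under exogeneity and monotonicity, PN = (p₁ − p₀) / p₁.
PN = (0.31 − 0.0955) / 0.31 = 0.2145 / 0.31 ≈ 0.6919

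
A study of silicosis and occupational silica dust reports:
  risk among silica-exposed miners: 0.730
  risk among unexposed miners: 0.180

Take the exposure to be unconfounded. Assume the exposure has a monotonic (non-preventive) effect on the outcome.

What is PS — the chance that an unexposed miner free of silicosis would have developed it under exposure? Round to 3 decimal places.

PS ≈ 0.671

Let p₁ = 0.73, p₀ = 0.18.
Under exogeneity and monotonicity, PS = (p₁ − p₀) / (1 − p₀).
PS = (0.73 − 0.18) / (1 − 0.18) = 0.55 / 0.82 ≈ 0.6707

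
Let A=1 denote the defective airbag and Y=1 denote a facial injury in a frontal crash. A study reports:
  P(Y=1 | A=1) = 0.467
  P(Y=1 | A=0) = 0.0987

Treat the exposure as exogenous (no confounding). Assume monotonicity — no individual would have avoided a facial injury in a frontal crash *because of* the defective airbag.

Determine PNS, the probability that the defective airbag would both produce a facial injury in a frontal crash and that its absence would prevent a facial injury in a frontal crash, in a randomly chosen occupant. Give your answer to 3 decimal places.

PNS ≈ 0.368

Let p₁ = 0.467, p₀ = 0.0987.
Under exogeneity and monotonicity, PNS = p₁ − p₀.
PNS = 0.467 − 0.0987 = 0.3683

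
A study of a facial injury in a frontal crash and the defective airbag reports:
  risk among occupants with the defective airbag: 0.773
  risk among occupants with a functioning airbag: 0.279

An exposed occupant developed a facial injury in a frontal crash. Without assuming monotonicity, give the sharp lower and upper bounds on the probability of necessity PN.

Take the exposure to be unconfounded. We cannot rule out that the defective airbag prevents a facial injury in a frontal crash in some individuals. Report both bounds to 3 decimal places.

0.639 ≤ PN ≤ 0.933

Let p₁ = 0.773, p₀ = 0.279.
Under exogeneity alone the bounds on PN are max{0,(p₁−p₀)/p₁} ≤ PN ≤ min{1,(1−p₀)/p₁}.
  lower = (p₁ − p₀)/p₁ = 0.494 / 0.773 ≈ 0.6391
  upper = min{1, (1 − p₀)/p₁} = 0.721 / 0.773 ≈ 0.9327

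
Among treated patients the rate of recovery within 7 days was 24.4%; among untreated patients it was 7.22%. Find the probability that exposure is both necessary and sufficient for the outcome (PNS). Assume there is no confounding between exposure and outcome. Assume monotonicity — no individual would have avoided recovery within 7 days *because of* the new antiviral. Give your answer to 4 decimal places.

p₁ = 0.244, p₀ = 0.0722.
Under exogeneity and monotonicity, PNS = p₁ − p₀.
PNS = 0.244 − 0.0722 = 0.1718

PNS ≈ 0.1718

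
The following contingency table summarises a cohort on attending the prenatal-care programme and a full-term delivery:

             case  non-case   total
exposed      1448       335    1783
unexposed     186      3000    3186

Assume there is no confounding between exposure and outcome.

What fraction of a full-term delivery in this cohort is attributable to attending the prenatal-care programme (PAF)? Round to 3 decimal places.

p₁ = P(outcome | exposed) = 1448/1783 = 0.81211
p₀ = P(outcome | unexposed) = 186/3186 = 0.05838
Exposure prevalence π = 1783/4969 = 0.35882; overall risk P(Y=1) = 0.32884.
Under exogeneity, PAF = [P(Y=1) − p₀]/P(Y=1).
PAF = (0.32884 − 0.05838) / 0.32884 ≈ 0.8225

PAF ≈ 0.822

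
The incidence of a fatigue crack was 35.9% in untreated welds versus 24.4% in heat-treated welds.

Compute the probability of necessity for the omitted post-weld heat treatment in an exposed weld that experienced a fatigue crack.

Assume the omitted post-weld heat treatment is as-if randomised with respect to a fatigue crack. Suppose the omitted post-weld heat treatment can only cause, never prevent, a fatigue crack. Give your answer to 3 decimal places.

PN ≈ 0.320

p₁ = 0.359, p₀ = 0.244.
Under exogeneity and monotonicity, PN = (p₁ − p₀) / p₁.
PN = (0.359 − 0.244) / 0.359 = 0.115 / 0.359 ≈ 0.3203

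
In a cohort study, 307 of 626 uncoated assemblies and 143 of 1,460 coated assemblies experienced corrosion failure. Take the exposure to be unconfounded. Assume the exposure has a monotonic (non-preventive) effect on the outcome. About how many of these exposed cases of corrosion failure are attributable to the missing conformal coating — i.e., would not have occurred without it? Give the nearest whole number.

about 246 cases

p₁ = P(outcome | exposed) = 307/626 = 0.49042
p₀ = P(outcome | unexposed) = 143/1460 = 0.097945
PN = (p₁ − p₀)/p₁ = (0.49042 − 0.097945) / 0.49042 ≈ 0.80028.
Attributable cases ≈ PN × (exposed cases) = 0.80028 × 307 ≈ 245.69.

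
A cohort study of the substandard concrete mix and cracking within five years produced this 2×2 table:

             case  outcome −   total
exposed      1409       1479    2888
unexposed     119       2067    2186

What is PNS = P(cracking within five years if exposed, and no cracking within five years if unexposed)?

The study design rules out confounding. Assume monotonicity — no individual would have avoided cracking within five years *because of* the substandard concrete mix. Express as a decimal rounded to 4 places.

p₁ = P(outcome | exposed) = 1409/2888 = 0.48788
p₀ = P(outcome | unexposed) = 119/2186 = 0.054437
Under exogeneity and monotonicity, PNS = p₁ − p₀.
PNS = 0.48788 − 0.054437 = 0.43344

PNS ≈ 0.4334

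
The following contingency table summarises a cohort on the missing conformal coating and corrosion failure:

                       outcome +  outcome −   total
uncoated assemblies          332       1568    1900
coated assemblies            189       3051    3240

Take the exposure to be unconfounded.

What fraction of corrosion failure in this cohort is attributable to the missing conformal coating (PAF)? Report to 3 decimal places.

PAF ≈ 0.425

p₁ = P(outcome | exposed) = 332/1900 = 0.17474
p₀ = P(outcome | unexposed) = 189/3240 = 0.058333
Exposure prevalence π = 1900/5140 = 0.36965; overall risk P(Y=1) = 0.10136.
Under exogeneity, PAF = [P(Y=1) − p₀]/P(Y=1).
PAF = (0.10136 − 0.058333) / 0.10136 ≈ 0.4245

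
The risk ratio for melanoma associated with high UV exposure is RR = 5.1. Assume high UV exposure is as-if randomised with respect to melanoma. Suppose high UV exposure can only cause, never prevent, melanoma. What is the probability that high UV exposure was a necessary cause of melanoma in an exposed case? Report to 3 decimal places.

Under exogeneity and monotonicity, PN = (RR − 1) / RR = 1 − 1/RR.
PN = (5.1 − 1) / 5.1 = 4.1 / 5.1 ≈ 0.8039

PN ≈ 0.804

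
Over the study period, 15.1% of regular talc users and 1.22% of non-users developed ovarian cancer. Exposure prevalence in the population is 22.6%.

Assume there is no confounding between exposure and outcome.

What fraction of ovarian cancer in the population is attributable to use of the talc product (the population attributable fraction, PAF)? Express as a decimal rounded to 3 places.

PAF ≈ 0.720

p₁ = 0.151, p₀ = 0.0122.
Overall risk P(Y=1) = π·p₁ + (1−π)·p₀ = 0.226×0.151 + 0.774×0.0122 = 0.043569.
Under exogeneity, PAF = [P(Y=1) − p₀] / P(Y=1).
PAF = (0.043569 − 0.0122) / 0.043569 ≈ 0.7200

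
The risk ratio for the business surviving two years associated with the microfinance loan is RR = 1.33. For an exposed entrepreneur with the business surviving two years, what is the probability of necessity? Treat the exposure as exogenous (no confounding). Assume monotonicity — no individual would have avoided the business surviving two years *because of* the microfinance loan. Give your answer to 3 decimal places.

Under exogeneity and monotonicity, PN = (RR − 1) / RR = 1 − 1/RR.
PN = (1.33 − 1) / 1.33 = 0.33 / 1.33 ≈ 0.2481

PN ≈ 0.248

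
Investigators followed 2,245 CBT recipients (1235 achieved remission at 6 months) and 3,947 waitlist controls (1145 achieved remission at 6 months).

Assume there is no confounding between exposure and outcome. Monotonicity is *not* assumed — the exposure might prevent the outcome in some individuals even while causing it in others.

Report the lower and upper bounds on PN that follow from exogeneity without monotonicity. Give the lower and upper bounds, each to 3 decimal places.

p₁ = P(outcome | exposed) = 1235/2245 = 0.55011
p₀ = P(outcome | unexposed) = 1145/3947 = 0.29009
Under exogeneity alone the bounds on PN are max{0,(p₁−p₀)/p₁} ≤ PN ≤ min{1,(1−p₀)/p₁}.
  lower = (p₁ − p₀)/p₁ = 0.26002 / 0.55011 ≈ 0.4727
  upper = min{1, (1 − p₀)/p₁} = 0.70991 / 0.55011 ≈ 1.2905 → capped at 1

0.473 ≤ PN ≤ 1.000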